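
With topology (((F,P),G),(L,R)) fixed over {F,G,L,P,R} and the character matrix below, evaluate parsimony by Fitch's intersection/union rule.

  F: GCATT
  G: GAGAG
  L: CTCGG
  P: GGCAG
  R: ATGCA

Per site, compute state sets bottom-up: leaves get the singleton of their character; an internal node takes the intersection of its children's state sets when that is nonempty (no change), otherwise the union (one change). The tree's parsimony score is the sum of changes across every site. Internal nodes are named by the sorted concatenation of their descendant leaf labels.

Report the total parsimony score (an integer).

FP@0: {G} ∩ {G} = {G} (intersection, +0)
FGP@0: {G} ∩ {G} = {G} (intersection, +0)
LR@0: {C} ∪ {A} = {A,C} (union, +1)
FGLPR@0: {G} ∪ {A,C} = {A,C,G} (union, +1)
FP@1: {C} ∪ {G} = {C,G} (union, +1)
FGP@1: {C,G} ∪ {A} = {A,C,G} (union, +1)
LR@1: {T} ∩ {T} = {T} (intersection, +0)
FGLPR@1: {A,C,G} ∪ {T} = {A,C,G,T} (union, +1)
FP@2: {A} ∪ {C} = {A,C} (union, +1)
FGP@2: {A,C} ∪ {G} = {A,C,G} (union, +1)
LR@2: {C} ∪ {G} = {C,G} (union, +1)
FGLPR@2: {A,C,G} ∩ {C,G} = {C,G} (intersection, +0)
FP@3: {T} ∪ {A} = {A,T} (union, +1)
FGP@3: {A,T} ∩ {A} = {A} (intersection, +0)
LR@3: {G} ∪ {C} = {C,G} (union, +1)
FGLPR@3: {A} ∪ {C,G} = {A,C,G} (union, +1)
FP@4: {T} ∪ {G} = {G,T} (union, +1)
FGP@4: {G,T} ∩ {G} = {G} (intersection, +0)
LR@4: {G} ∪ {A} = {A,G} (union, +1)
FGLPR@4: {G} ∩ {A,G} = {G} (intersection, +0)
per-site changes: [2, 3, 3, 3, 2]; total = 13

13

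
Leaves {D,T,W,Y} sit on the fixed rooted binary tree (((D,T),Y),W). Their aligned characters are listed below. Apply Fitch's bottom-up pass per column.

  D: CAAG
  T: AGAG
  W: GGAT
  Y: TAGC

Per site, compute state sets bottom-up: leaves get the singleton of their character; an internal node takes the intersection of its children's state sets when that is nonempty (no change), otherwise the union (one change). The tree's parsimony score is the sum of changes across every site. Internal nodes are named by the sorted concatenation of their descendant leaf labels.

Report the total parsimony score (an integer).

8

site 0, node DT: D={C} ∪ T={A} → {A,C} (+1)
site 0, node DTY: DT={A,C} ∪ Y={T} → {A,C,T} (+1)
site 0, node DTWY: DTY={A,C,T} ∪ W={G} → {A,C,G,T} (+1)
site 1, node DT: D={A} ∪ T={G} → {A,G} (+1)
site 1, node DTY: DT={A,G} ∩ Y={A} → {A} (+0)
site 1, node DTWY: DTY={A} ∪ W={G} → {A,G} (+1)
site 2, node DT: D={A} ∩ T={A} → {A} (+0)
site 2, node DTY: DT={A} ∪ Y={G} → {A,G} (+1)
site 2, node DTWY: DTY={A,G} ∩ W={A} → {A} (+0)
site 3, node DT: D={G} ∩ T={G} → {G} (+0)
site 3, node DTY: DT={G} ∪ Y={C} → {C,G} (+1)
site 3, node DTWY: DTY={C,G} ∪ W={T} → {C,G,T} (+1)
per-site changes: [3, 2, 1, 2]; total = 8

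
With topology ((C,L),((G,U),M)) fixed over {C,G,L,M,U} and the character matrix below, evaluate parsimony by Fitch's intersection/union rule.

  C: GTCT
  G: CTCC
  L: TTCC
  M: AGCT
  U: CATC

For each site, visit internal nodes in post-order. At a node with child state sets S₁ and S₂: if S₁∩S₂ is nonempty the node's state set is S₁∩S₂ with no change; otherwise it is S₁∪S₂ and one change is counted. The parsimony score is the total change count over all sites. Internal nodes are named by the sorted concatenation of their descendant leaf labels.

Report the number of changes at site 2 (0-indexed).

1

site 0, node CL: C={G} ∪ L={T} → {G,T} (+1)
site 0, node GU: G={C} ∩ U={C} → {C} (+0)
site 0, node GMU: GU={C} ∪ M={A} → {A,C} (+1)
site 0, node CGLMU: CL={G,T} ∪ GMU={A,C} → {A,C,G,T} (+1)
site 1, node CL: C={T} ∩ L={T} → {T} (+0)
site 1, node GU: G={T} ∪ U={A} → {A,T} (+1)
site 1, node GMU: GU={A,T} ∪ M={G} → {A,G,T} (+1)
site 1, node CGLMU: CL={T} ∩ GMU={A,G,T} → {T} (+0)
site 2, node CL: C={C} ∩ L={C} → {C} (+0)
site 2, node GU: G={C} ∪ U={T} → {C,T} (+1)
site 2, node GMU: GU={C,T} ∩ M={C} → {C} (+0)
site 2, node CGLMU: CL={C} ∩ GMU={C} → {C} (+0)
site 3, node CL: C={T} ∪ L={C} → {C,T} (+1)
site 3, node GU: G={C} ∩ U={C} → {C} (+0)
site 3, node GMU: GU={C} ∪ M={T} → {C,T} (+1)
site 3, node CGLMU: CL={C,T} ∩ GMU={C,T} → {C,T} (+0)
per-site changes: [3, 2, 1, 2]; total = 8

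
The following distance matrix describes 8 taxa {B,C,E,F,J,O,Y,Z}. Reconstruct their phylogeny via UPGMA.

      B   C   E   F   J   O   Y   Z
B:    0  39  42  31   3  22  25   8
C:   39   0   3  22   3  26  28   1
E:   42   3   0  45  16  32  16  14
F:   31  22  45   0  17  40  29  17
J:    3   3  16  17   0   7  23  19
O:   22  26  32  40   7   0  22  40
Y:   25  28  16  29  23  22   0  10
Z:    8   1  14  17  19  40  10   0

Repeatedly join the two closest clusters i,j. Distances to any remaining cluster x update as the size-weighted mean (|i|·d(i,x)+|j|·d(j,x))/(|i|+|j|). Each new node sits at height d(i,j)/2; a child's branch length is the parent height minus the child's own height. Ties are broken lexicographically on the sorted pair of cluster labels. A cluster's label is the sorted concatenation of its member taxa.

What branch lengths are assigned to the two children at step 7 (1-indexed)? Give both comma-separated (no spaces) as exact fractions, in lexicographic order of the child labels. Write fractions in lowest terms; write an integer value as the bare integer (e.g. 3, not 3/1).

347/168,201/14

1. join C+Z (d=1) ⇒ CZ; edges |C|=1/2, |Z|=1/2
  updated: d(B,CZ)=47/2, d(CZ,E)=17/2, d(CZ,F)=39/2, d(CZ,J)=11, d(CZ,O)=33, d(CZ,Y)=19
2. join B+J (d=3) ⇒ BJ; edges |B|=3/2, |J|=3/2
  updated: d(BJ,CZ)=69/4, d(BJ,E)=29, d(BJ,F)=24, d(BJ,O)=29/2, d(BJ,Y)=24
3. join CZ+E (d=17/2) ⇒ CEZ; edges |CZ|=15/4, |E|=17/4
  updated: d(BJ,CEZ)=127/6, d(CEZ,F)=28, d(CEZ,O)=98/3, d(CEZ,Y)=18
4. join BJ+O (d=29/2) ⇒ BJO; edges |BJ|=23/4, |O|=29/4
  updated: d(BJO,CEZ)=25, d(BJO,F)=88/3, d(BJO,Y)=70/3
5. join CEZ+Y (d=18) ⇒ CEYZ; edges |CEZ|=19/4, |Y|=9
  updated: d(BJO,CEYZ)=295/12, d(CEYZ,F)=113/4
6. join BJO+CEYZ (d=295/12) ⇒ BCEJOYZ; edges |BJO|=121/24, |CEYZ|=79/24
  updated: d(BCEJOYZ,F)=201/7
7. join BCEJOYZ+F (d=201/7) ⇒ BCEFJOYZ; edges |BCEJOYZ|=347/168, |F|=201/14
final tree: ((((B:3/2,J:3/2):23/4,O:29/4):121/24,(((C:1/2,Z:1/2):15/4,E:17/4):19/4,Y:9):79/24):347/168,F:201/14)
total length: 10669/168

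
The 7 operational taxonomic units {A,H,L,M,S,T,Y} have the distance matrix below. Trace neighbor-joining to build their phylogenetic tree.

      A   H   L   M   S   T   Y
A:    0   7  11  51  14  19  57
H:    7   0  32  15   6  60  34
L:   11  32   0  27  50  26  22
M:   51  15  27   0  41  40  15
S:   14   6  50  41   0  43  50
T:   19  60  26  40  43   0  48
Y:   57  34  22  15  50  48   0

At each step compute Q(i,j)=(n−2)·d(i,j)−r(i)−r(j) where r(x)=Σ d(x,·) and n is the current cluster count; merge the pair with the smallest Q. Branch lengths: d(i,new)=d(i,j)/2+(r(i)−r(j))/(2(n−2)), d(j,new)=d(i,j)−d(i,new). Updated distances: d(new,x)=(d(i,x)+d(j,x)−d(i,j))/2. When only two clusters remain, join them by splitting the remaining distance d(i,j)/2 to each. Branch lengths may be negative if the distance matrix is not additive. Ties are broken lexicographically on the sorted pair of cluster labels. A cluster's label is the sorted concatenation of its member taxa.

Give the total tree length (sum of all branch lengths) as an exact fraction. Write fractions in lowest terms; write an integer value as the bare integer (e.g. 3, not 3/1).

323/4

step 1: merge (M,Y) at d=15, Q=-340; branch lengths M→19/5, Y→56/5; new cluster MY
  updated: d(A,MY)=93/2, d(H,MY)=17, d(L,MY)=17, d(MY,S)=38, d(MY,T)=73/2
step 2: merge (H,S) at d=6, Q=-249; branch lengths H→-5/8, S→53/8; new cluster HS
  updated: d(A,HS)=15/2, d(HS,L)=38, d(HS,MY)=49/2, d(HS,T)=97/2
step 3: merge (A,HS) at d=15/2, Q=-180; branch lengths A→-2, HS→19/2; new cluster AHS
  updated: d(AHS,L)=83/4, d(AHS,MY)=127/4, d(AHS,T)=30
step 4: merge (AHS,T) at d=30, Q=-115; branch lengths AHS→25/2, T→35/2; new cluster AHST
  updated: d(AHST,L)=67/8, d(AHST,MY)=153/8
step 5: merge (AHST,L) at d=67/8, Q=-89/2; branch lengths AHST→21/4, L→25/8; new cluster AHLST
  updated: d(AHLST,MY)=111/8
step 6: merge (AHLST,MY) at d=111/8; branch lengths AHLST→111/16, MY→111/16; new cluster AHLMSTY
final tree: ((((A:-2,(H:-5/8,S:53/8):19/2):25/2,T:35/2):21/4,L:25/8):111/16,(M:19/5,Y:56/5):111/16)
total length: 323/4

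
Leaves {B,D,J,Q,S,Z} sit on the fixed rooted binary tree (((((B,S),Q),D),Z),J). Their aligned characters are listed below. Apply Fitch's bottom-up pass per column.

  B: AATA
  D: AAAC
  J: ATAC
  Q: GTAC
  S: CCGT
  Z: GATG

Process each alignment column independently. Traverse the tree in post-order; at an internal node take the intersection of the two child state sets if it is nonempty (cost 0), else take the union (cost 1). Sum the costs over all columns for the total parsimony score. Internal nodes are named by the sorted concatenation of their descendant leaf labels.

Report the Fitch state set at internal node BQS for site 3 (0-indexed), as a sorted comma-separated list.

A,C,T

site 0, node BS: B={A} ∪ S={C} → {A,C} (+1)
site 0, node BQS: BS={A,C} ∪ Q={G} → {A,C,G} (+1)
site 0, node BDQS: BQS={A,C,G} ∩ D={A} → {A} (+0)
site 0, node BDQSZ: BDQS={A} ∪ Z={G} → {A,G} (+1)
site 0, node BDJQSZ: BDQSZ={A,G} ∩ J={A} → {A} (+0)
site 1, node BS: B={A} ∪ S={C} → {A,C} (+1)
site 1, node BQS: BS={A,C} ∪ Q={T} → {A,C,T} (+1)
site 1, node BDQS: BQS={A,C,T} ∩ D={A} → {A} (+0)
site 1, node BDQSZ: BDQS={A} ∩ Z={A} → {A} (+0)
site 1, node BDJQSZ: BDQSZ={A} ∪ J={T} → {A,T} (+1)
site 2, node BS: B={T} ∪ S={G} → {G,T} (+1)
site 2, node BQS: BS={G,T} ∪ Q={A} → {A,G,T} (+1)
site 2, node BDQS: BQS={A,G,T} ∩ D={A} → {A} (+0)
site 2, node BDQSZ: BDQS={A} ∪ Z={T} → {A,T} (+1)
site 2, node BDJQSZ: BDQSZ={A,T} ∩ J={A} → {A} (+0)
site 3, node BS: B={A} ∪ S={T} → {A,T} (+1)
site 3, node BQS: BS={A,T} ∪ Q={C} → {A,C,T} (+1)
site 3, node BDQS: BQS={A,C,T} ∩ D={C} → {C} (+0)
site 3, node BDQSZ: BDQS={C} ∪ Z={G} → {C,G} (+1)
site 3, node BDJQSZ: BDQSZ={C,G} ∩ J={C} → {C} (+0)
per-site changes: [3, 3, 3, 3]; total = 12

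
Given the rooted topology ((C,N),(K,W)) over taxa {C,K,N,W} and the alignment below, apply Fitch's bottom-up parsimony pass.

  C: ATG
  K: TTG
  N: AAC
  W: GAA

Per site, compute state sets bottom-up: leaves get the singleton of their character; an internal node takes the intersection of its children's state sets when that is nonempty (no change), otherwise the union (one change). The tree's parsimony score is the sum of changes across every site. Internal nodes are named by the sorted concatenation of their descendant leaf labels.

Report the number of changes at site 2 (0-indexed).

2

site 0, node CN: C={A} ∩ N={A} → {A} (+0)
site 0, node KW: K={T} ∪ W={G} → {G,T} (+1)
site 0, node CKNW: CN={A} ∪ KW={G,T} → {A,G,T} (+1)
site 1, node CN: C={T} ∪ N={A} → {A,T} (+1)
site 1, node KW: K={T} ∪ W={A} → {A,T} (+1)
site 1, node CKNW: CN={A,T} ∩ KW={A,T} → {A,T} (+0)
site 2, node CN: C={G} ∪ N={C} → {C,G} (+1)
site 2, node KW: K={G} ∪ W={A} → {A,G} (+1)
site 2, node CKNW: CN={C,G} ∩ KW={A,G} → {G} (+0)
per-site changes: [2, 2, 2]; total = 6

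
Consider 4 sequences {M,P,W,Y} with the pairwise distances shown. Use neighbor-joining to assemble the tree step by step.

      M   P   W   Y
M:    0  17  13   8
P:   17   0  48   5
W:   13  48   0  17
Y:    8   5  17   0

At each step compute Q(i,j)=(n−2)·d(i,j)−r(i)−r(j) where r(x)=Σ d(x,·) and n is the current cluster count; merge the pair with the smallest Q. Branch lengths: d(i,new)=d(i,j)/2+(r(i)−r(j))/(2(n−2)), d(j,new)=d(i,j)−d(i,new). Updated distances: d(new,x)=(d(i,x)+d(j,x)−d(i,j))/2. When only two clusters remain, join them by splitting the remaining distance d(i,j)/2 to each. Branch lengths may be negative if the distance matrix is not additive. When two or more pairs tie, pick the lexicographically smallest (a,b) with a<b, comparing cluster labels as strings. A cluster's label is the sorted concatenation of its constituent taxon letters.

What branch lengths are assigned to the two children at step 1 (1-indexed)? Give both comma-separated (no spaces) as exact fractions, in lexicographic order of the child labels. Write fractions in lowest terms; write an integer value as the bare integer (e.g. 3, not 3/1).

step 1: merge (M,W) at d=13, Q=-90; branch lengths M→-7/2, W→33/2; new cluster MW
  updated: d(MW,P)=26, d(MW,Y)=6
step 2: merge (MW,P) at d=26, Q=-37; branch lengths MW→27/2, P→25/2; new cluster MPW
  updated: d(MPW,Y)=-15/2
step 3: merge (MPW,Y) at d=-15/2; branch lengths MPW→-15/4, Y→-15/4; new cluster MPWY
final tree: (((M:-7/2,W:33/2):27/2,P:25/2):-15/4,Y:-15/4)
total length: 63/2

-7/2,33/2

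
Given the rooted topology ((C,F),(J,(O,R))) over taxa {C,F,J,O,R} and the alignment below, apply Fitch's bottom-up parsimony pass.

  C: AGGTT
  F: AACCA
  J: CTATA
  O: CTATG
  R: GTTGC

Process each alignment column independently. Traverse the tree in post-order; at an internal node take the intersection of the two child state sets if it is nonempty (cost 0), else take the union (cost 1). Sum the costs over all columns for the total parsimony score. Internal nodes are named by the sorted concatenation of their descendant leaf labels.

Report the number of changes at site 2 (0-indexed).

3

site 0, node CF: C={A} ∩ F={A} → {A} (+0)
site 0, node OR: O={C} ∪ R={G} → {C,G} (+1)
site 0, node JOR: J={C} ∩ OR={C,G} → {C} (+0)
site 0, node CFJOR: CF={A} ∪ JOR={C} → {A,C} (+1)
site 1, node CF: C={G} ∪ F={A} → {A,G} (+1)
site 1, node OR: O={T} ∩ R={T} → {T} (+0)
site 1, node JOR: J={T} ∩ OR={T} → {T} (+0)
site 1, node CFJOR: CF={A,G} ∪ JOR={T} → {A,G,T} (+1)
site 2, node CF: C={G} ∪ F={C} → {C,G} (+1)
site 2, node OR: O={A} ∪ R={T} → {A,T} (+1)
site 2, node JOR: J={A} ∩ OR={A,T} → {A} (+0)
site 2, node CFJOR: CF={C,G} ∪ JOR={A} → {A,C,G} (+1)
site 3, node CF: C={T} ∪ F={C} → {C,T} (+1)
site 3, node OR: O={T} ∪ R={G} → {G,T} (+1)
site 3, node JOR: J={T} ∩ OR={G,T} → {T} (+0)
site 3, node CFJOR: CF={C,T} ∩ JOR={T} → {T} (+0)
site 4, node CF: C={T} ∪ F={A} → {A,T} (+1)
site 4, node OR: O={G} ∪ R={C} → {C,G} (+1)
site 4, node JOR: J={A} ∪ OR={C,G} → {A,C,G} (+1)
site 4, node CFJOR: CF={A,T} ∩ JOR={A,C,G} → {A} (+0)
per-site changes: [2, 2, 3, 2, 3]; total = 12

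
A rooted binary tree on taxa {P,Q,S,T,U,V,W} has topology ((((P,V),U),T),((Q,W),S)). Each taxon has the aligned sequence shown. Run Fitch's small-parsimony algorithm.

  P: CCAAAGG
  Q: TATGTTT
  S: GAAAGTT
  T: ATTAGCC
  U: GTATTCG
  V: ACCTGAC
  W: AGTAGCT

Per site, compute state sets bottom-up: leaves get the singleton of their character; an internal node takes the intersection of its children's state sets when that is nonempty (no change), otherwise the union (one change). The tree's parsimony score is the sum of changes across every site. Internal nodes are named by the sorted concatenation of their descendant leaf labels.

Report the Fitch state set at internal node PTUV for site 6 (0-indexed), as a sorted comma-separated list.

[col 0] PV: children P:{C}, V:{A} ∪→ {A,C}; cost 1
[col 0] PUV: children PV:{A,C}, U:{G} ∪→ {A,C,G}; cost 1
[col 0] PTUV: children PUV:{A,C,G}, T:{A} ∩→ {A}; cost 0
[col 0] QW: children Q:{T}, W:{A} ∪→ {A,T}; cost 1
[col 0] QSW: children QW:{A,T}, S:{G} ∪→ {A,G,T}; cost 1
[col 0] PQSTUVW: children PTUV:{A}, QSW:{A,G,T} ∩→ {A}; cost 0
[col 1] PV: children P:{C}, V:{C} ∩→ {C}; cost 0
[col 1] PUV: children PV:{C}, U:{T} ∪→ {C,T}; cost 1
[col 1] PTUV: children PUV:{C,T}, T:{T} ∩→ {T}; cost 0
[col 1] QW: children Q:{A}, W:{G} ∪→ {A,G}; cost 1
[col 1] QSW: children QW:{A,G}, S:{A} ∩→ {A}; cost 0
[col 1] PQSTUVW: children PTUV:{T}, QSW:{A} ∪→ {A,T}; cost 1
[col 2] PV: children P:{A}, V:{C} ∪→ {A,C}; cost 1
[col 2] PUV: children PV:{A,C}, U:{A} ∩→ {A}; cost 0
[col 2] PTUV: children PUV:{A}, T:{T} ∪→ {A,T}; cost 1
[col 2] QW: children Q:{T}, W:{T} ∩→ {T}; cost 0
[col 2] QSW: children QW:{T}, S:{A} ∪→ {A,T}; cost 1
[col 2] PQSTUVW: children PTUV:{A,T}, QSW:{A,T} ∩→ {A,T}; cost 0
[col 3] PV: children P:{A}, V:{T} ∪→ {A,T}; cost 1
[col 3] PUV: children PV:{A,T}, U:{T} ∩→ {T}; cost 0
[col 3] PTUV: children PUV:{T}, T:{A} ∪→ {A,T}; cost 1
[col 3] QW: children Q:{G}, W:{A} ∪→ {A,G}; cost 1
[col 3] QSW: children QW:{A,G}, S:{A} ∩→ {A}; cost 0
[col 3] PQSTUVW: children PTUV:{A,T}, QSW:{A} ∩→ {A}; cost 0
[col 4] PV: children P:{A}, V:{G} ∪→ {A,G}; cost 1
[col 4] PUV: children PV:{A,G}, U:{T} ∪→ {A,G,T}; cost 1
[col 4] PTUV: children PUV:{A,G,T}, T:{G} ∩→ {G}; cost 0
[col 4] QW: children Q:{T}, W:{G} ∪→ {G,T}; cost 1
[col 4] QSW: children QW:{G,T}, S:{G} ∩→ {G}; cost 0
[col 4] PQSTUVW: children PTUV:{G}, QSW:{G} ∩→ {G}; cost 0
[col 5] PV: children P:{G}, V:{A} ∪→ {A,G}; cost 1
[col 5] PUV: children PV:{A,G}, U:{C} ∪→ {A,C,G}; cost 1
[col 5] PTUV: children PUV:{A,C,G}, T:{C} ∩→ {C}; cost 0
[col 5] QW: children Q:{T}, W:{C} ∪→ {C,T}; cost 1
[col 5] QSW: children QW:{C,T}, S:{T} ∩→ {T}; cost 0
[col 5] PQSTUVW: children PTUV:{C}, QSW:{T} ∪→ {C,T}; cost 1
[col 6] PV: children P:{G}, V:{C} ∪→ {C,G}; cost 1
[col 6] PUV: children PV:{C,G}, U:{G} ∩→ {G}; cost 0
[col 6] PTUV: children PUV:{G}, T:{C} ∪→ {C,G}; cost 1
[col 6] QW: children Q:{T}, W:{T} ∩→ {T}; cost 0
[col 6] QSW: children QW:{T}, S:{T} ∩→ {T}; cost 0
[col 6] PQSTUVW: children PTUV:{C,G}, QSW:{T} ∪→ {C,G,T}; cost 1
per-site changes: [4, 3, 3, 3, 3, 4, 3]; total = 23

C,G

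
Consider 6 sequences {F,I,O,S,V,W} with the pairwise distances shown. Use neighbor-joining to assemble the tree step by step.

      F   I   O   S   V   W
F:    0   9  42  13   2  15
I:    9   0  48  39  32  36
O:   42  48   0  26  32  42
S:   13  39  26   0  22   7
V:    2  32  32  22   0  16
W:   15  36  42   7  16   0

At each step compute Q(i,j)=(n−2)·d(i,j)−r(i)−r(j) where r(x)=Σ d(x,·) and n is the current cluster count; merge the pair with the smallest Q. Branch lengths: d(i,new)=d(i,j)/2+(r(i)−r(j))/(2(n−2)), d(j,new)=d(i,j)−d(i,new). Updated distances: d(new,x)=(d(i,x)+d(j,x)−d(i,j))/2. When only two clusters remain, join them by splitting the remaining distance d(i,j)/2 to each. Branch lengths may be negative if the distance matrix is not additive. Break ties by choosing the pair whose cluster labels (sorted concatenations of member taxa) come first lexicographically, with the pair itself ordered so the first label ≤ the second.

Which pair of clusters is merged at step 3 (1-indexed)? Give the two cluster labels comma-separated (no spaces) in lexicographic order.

1. join F+I (d=9, Q=-209) ⇒ FI; edges |F|=-47/8, |I|=119/8
  updated: d(FI,O)=81/2, d(FI,S)=43/2, d(FI,V)=25/2, d(FI,W)=21
2. join S+W (d=7, Q=-283/2) ⇒ SW; edges |S|=23/12, |W|=61/12
  updated: d(FI,SW)=71/4, d(O,SW)=61/2, d(SW,V)=31/2
3. join FI+V (d=25/2, Q=-423/4) ⇒ FIV; edges |FI|=143/16, |V|=57/16
  updated: d(FIV,O)=30, d(FIV,SW)=83/8
4. join FIV+O (d=30, Q=-567/8) ⇒ FIOV; edges |FIV|=79/16, |O|=401/16
  updated: d(FIOV,SW)=87/16
5. join FIOV+SW (d=87/16) ⇒ FIOSVW; edges |FIOV|=87/32, |SW|=87/32
final tree: ((((F:-47/8,I:119/8):143/16,V:57/16):79/16,O:401/16):87/32,(S:23/12,W:61/12):87/32)
total length: 1023/16

FI,V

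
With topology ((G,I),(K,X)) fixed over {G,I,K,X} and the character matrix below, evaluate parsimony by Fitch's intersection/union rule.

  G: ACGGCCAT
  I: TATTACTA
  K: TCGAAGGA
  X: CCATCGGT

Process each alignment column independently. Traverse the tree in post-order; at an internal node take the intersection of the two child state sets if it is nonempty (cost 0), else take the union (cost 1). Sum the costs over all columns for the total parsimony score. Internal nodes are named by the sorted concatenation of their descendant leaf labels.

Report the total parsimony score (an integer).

site 0, node GI: G={A} ∪ I={T} → {A,T} (+1)
site 0, node KX: K={T} ∪ X={C} → {C,T} (+1)
site 0, node GIKX: GI={A,T} ∩ KX={C,T} → {T} (+0)
site 1, node GI: G={C} ∪ I={A} → {A,C} (+1)
site 1, node KX: K={C} ∩ X={C} → {C} (+0)
site 1, node GIKX: GI={A,C} ∩ KX={C} → {C} (+0)
site 2, node GI: G={G} ∪ I={T} → {G,T} (+1)
site 2, node KX: K={G} ∪ X={A} → {A,G} (+1)
site 2, node GIKX: GI={G,T} ∩ KX={A,G} → {G} (+0)
site 3, node GI: G={G} ∪ I={T} → {G,T} (+1)
site 3, node KX: K={A} ∪ X={T} → {A,T} (+1)
site 3, node GIKX: GI={G,T} ∩ KX={A,T} → {T} (+0)
site 4, node GI: G={C} ∪ I={A} → {A,C} (+1)
site 4, node KX: K={A} ∪ X={C} → {A,C} (+1)
site 4, node GIKX: GI={A,C} ∩ KX={A,C} → {A,C} (+0)
site 5, node GI: G={C} ∩ I={C} → {C} (+0)
site 5, node KX: K={G} ∩ X={G} → {G} (+0)
site 5, node GIKX: GI={C} ∪ KX={G} → {C,G} (+1)
site 6, node GI: G={A} ∪ I={T} → {A,T} (+1)
site 6, node KX: K={G} ∩ X={G} → {G} (+0)
site 6, node GIKX: GI={A,T} ∪ KX={G} → {A,G,T} (+1)
site 7, node GI: G={T} ∪ I={A} → {A,T} (+1)
site 7, node KX: K={A} ∪ X={T} → {A,T} (+1)
site 7, node GIKX: GI={A,T} ∩ KX={A,T} → {A,T} (+0)
per-site changes: [2, 1, 2, 2, 2, 1, 2, 2]; total = 14

14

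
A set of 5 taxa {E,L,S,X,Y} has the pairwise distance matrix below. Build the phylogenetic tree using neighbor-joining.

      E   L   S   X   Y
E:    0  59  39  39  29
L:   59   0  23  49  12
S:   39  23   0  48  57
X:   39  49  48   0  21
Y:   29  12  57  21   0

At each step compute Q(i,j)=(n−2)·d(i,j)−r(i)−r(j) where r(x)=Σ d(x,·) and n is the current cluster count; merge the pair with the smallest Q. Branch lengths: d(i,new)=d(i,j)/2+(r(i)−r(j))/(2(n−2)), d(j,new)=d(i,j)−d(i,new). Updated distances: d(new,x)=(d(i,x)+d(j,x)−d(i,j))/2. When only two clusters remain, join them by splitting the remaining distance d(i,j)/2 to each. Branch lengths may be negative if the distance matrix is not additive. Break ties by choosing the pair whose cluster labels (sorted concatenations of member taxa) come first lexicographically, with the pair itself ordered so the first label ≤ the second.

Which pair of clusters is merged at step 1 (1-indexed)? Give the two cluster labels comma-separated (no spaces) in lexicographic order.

iteration 1: select L,S (d=23, Q=-241); attach at lengths (15/2, 31/2); label the merged cluster LS
  updated: d(E,LS)=75/2, d(LS,X)=37, d(LS,Y)=23
iteration 2: select E,LS (d=75/2, Q=-128); attach at lengths (83/4, 67/4); label the merged cluster ELS
  updated: d(ELS,X)=77/4, d(ELS,Y)=29/4
iteration 3: select ELS,X (d=77/4, Q=-95/2); attach at lengths (11/4, 33/2); label the merged cluster ELSX
  updated: d(ELSX,Y)=9/2
iteration 4: select ELSX,Y (d=9/2); attach at lengths (9/4, 9/4); label the merged cluster ELSXY
final tree: (((E:83/4,(L:15/2,S:31/2):67/4):11/4,X:33/2):9/4,Y:9/4)
total length: 337/4

L,S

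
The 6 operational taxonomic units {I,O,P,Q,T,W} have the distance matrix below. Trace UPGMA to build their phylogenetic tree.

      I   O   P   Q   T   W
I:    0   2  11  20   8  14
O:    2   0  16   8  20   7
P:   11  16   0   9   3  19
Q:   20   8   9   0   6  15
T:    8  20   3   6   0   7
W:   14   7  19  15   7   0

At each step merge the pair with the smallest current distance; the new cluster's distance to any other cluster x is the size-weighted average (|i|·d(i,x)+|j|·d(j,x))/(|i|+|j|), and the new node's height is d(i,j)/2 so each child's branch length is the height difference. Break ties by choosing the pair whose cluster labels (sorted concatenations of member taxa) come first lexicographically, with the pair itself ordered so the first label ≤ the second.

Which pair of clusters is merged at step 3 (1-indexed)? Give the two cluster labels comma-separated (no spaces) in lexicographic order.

step 1: merge (I,O) at d=2; branch lengths I→1, O→1; new cluster IO
  updated: d(IO,P)=27/2, d(IO,Q)=14, d(IO,T)=14, d(IO,W)=21/2
step 2: merge (P,T) at d=3; branch lengths P→3/2, T→3/2; new cluster PT
  updated: d(IO,PT)=55/4, d(PT,Q)=15/2, d(PT,W)=13
step 3: merge (PT,Q) at d=15/2; branch lengths PT→9/4, Q→15/4; new cluster PQT
  updated: d(IO,PQT)=83/6, d(PQT,W)=41/3
step 4: merge (IO,W) at d=21/2; branch lengths IO→17/4, W→21/4; new cluster IOW
  updated: d(IOW,PQT)=124/9
step 5: merge (IOW,PQT) at d=124/9; branch lengths IOW→59/36, PQT→113/36; new cluster IOPQTW
final tree: (((I:1,O:1):17/4,W:21/4):59/36,((P:3/2,T:3/2):9/4,Q:15/4):113/36)
total length: 455/18

PT,Q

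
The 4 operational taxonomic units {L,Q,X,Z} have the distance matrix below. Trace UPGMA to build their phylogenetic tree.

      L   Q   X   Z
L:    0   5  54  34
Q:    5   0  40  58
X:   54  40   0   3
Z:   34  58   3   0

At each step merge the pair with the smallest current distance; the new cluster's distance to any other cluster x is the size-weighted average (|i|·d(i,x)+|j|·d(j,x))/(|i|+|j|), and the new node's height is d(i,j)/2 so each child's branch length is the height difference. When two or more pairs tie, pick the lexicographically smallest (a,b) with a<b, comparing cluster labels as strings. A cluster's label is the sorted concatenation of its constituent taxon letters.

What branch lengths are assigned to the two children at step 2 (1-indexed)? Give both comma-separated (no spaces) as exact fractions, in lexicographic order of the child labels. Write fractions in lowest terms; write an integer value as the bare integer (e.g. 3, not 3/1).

5/2,5/2

1. join X+Z (d=3) ⇒ XZ; edges |X|=3/2, |Z|=3/2
  updated: d(L,XZ)=44, d(Q,XZ)=49
2. join L+Q (d=5) ⇒ LQ; edges |L|=5/2, |Q|=5/2
  updated: d(LQ,XZ)=93/2
3. join LQ+XZ (d=93/2) ⇒ LQXZ; edges |LQ|=83/4, |XZ|=87/4
final tree: ((L:5/2,Q:5/2):83/4,(X:3/2,Z:3/2):87/4)
total length: 101/2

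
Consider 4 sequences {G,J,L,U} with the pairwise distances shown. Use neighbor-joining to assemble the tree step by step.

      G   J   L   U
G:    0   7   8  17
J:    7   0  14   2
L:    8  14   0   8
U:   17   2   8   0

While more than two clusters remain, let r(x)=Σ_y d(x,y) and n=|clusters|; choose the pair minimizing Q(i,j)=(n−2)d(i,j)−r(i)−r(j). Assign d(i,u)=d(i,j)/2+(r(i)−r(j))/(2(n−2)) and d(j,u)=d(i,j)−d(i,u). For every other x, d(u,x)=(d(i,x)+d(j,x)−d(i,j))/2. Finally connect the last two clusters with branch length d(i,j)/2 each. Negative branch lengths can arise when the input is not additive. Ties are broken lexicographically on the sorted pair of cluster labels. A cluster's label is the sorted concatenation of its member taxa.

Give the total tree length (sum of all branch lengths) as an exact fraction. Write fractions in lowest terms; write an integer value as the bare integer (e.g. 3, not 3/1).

1. join G+L (d=8, Q=-46) ⇒ GL; edges |G|=9/2, |L|=7/2
  updated: d(GL,J)=13/2, d(GL,U)=17/2
2. join GL+J (d=13/2, Q=-17) ⇒ GJL; edges |GL|=13/2, |J|=0
  updated: d(GJL,U)=2
3. join GJL+U (d=2) ⇒ GJLU; edges |GJL|=1, |U|=1
final tree: (((G:9/2,L:7/2):13/2,J:0):1,U:1)
total length: 33/2

33/2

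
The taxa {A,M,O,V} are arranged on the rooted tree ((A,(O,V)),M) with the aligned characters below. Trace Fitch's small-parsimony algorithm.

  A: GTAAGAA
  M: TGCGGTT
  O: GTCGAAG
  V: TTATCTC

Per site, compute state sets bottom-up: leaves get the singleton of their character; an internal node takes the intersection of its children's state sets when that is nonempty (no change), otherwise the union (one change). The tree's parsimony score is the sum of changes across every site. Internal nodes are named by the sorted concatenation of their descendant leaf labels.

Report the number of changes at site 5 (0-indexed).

site 0, node OV: O={G} ∪ V={T} → {G,T} (+1)
site 0, node AOV: A={G} ∩ OV={G,T} → {G} (+0)
site 0, node AMOV: AOV={G} ∪ M={T} → {G,T} (+1)
site 1, node OV: O={T} ∩ V={T} → {T} (+0)
site 1, node AOV: A={T} ∩ OV={T} → {T} (+0)
site 1, node AMOV: AOV={T} ∪ M={G} → {G,T} (+1)
site 2, node OV: O={C} ∪ V={A} → {A,C} (+1)
site 2, node AOV: A={A} ∩ OV={A,C} → {A} (+0)
site 2, node AMOV: AOV={A} ∪ M={C} → {A,C} (+1)
site 3, node OV: O={G} ∪ V={T} → {G,T} (+1)
site 3, node AOV: A={A} ∪ OV={G,T} → {A,G,T} (+1)
site 3, node AMOV: AOV={A,G,T} ∩ M={G} → {G} (+0)
site 4, node OV: O={A} ∪ V={C} → {A,C} (+1)
site 4, node AOV: A={G} ∪ OV={A,C} → {A,C,G} (+1)
site 4, node AMOV: AOV={A,C,G} ∩ M={G} → {G} (+0)
site 5, node OV: O={A} ∪ V={T} → {A,T} (+1)
site 5, node AOV: A={A} ∩ OV={A,T} → {A} (+0)
site 5, node AMOV: AOV={A} ∪ M={T} → {A,T} (+1)
site 6, node OV: O={G} ∪ V={C} → {C,G} (+1)
site 6, node AOV: A={A} ∪ OV={C,G} → {A,C,G} (+1)
site 6, node AMOV: AOV={A,C,G} ∪ M={T} → {A,C,G,T} (+1)
per-site changes: [2, 1, 2, 2, 2, 2, 3]; total = 14

2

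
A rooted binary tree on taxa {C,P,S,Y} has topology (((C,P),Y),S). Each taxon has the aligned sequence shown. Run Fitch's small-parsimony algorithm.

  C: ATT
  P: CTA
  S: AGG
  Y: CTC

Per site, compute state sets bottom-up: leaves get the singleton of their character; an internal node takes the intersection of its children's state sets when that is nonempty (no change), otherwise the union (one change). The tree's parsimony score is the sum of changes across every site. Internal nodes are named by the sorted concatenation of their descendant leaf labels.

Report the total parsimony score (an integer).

6

site 0, node CP: C={A} ∪ P={C} → {A,C} (+1)
site 0, node CPY: CP={A,C} ∩ Y={C} → {C} (+0)
site 0, node CPSY: CPY={C} ∪ S={A} → {A,C} (+1)
site 1, node CP: C={T} ∩ P={T} → {T} (+0)
site 1, node CPY: CP={T} ∩ Y={T} → {T} (+0)
site 1, node CPSY: CPY={T} ∪ S={G} → {G,T} (+1)
site 2, node CP: C={T} ∪ P={A} → {A,T} (+1)
site 2, node CPY: CP={A,T} ∪ Y={C} → {A,C,T} (+1)
site 2, node CPSY: CPY={A,C,T} ∪ S={G} → {A,C,G,T} (+1)
per-site changes: [2, 1, 3]; total = 6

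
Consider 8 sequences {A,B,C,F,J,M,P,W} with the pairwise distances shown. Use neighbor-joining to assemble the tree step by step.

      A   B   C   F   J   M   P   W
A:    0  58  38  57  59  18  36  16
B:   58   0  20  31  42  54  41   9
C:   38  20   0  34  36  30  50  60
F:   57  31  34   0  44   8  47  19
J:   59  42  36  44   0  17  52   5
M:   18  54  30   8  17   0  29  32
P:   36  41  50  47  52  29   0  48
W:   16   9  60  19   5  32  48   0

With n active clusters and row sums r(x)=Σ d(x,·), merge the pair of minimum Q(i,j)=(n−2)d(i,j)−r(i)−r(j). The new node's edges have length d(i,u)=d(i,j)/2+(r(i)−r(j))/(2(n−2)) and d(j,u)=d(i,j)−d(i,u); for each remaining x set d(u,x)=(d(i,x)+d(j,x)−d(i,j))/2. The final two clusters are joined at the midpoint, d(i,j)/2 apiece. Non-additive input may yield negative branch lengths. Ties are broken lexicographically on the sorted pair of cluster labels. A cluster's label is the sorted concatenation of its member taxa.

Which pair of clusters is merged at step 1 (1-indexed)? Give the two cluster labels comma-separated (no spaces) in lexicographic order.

iteration 1: select J,W (d=5, Q=-414); attach at lengths (8, -3); label the merged cluster JW
  updated: d(A,JW)=35, d(B,JW)=23, d(C,JW)=91/2, d(F,JW)=29, d(JW,M)=22, d(JW,P)=95/2
iteration 2: select B,C (d=20, Q=-689/2); attach at lengths (219/20, 181/20); label the merged cluster BC
  updated: d(A,BC)=38, d(BC,F)=45/2, d(BC,JW)=97/4, d(BC,M)=32, d(BC,P)=71/2
iteration 3: select F,M (d=8, Q=-481/2); attach at lengths (173/16, -45/16); label the merged cluster FM
  updated: d(A,FM)=67/2, d(BC,FM)=93/4, d(FM,JW)=43/2, d(FM,P)=34
iteration 4: select A,P (d=36, Q=-375/2); attach at lengths (65/4, 79/4); label the merged cluster AP
  updated: d(AP,BC)=75/4, d(AP,FM)=63/4, d(AP,JW)=93/4
iteration 5: select AP,FM (d=63/4, Q=-347/4); attach at lengths (115/16, 137/16); label the merged cluster AFMP
  updated: d(AFMP,BC)=105/8, d(AFMP,JW)=29/2
iteration 6: select AFMP,BC (d=105/8, Q=-415/8); attach at lengths (27/16, 183/16); label the merged cluster ABCFMP
  updated: d(ABCFMP,JW)=205/16
iteration 7: select ABCFMP,JW (d=205/16); attach at lengths (205/32, 205/32); label the merged cluster ABCFJMPW
final tree: ((((A:65/4,P:79/4):115/16,(F:173/16,M:-45/16):137/16):27/16,(B:219/20,C:181/20):183/16):205/32,(J:8,W:-3):205/32)
total length: 1771/16

J,W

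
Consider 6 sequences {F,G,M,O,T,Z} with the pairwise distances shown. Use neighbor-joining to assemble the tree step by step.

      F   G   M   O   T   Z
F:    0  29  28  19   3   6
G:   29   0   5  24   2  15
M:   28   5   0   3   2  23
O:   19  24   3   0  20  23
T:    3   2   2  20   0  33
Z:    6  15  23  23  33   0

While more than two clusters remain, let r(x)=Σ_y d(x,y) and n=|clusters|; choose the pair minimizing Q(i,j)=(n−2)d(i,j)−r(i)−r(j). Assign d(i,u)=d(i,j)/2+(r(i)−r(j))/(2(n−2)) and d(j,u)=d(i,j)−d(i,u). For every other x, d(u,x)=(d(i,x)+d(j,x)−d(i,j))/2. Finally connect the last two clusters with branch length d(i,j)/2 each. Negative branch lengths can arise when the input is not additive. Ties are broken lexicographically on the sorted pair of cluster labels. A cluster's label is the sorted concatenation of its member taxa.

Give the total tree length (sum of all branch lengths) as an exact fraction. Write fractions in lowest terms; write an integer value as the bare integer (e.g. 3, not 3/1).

67/2

1. join F+Z (d=6, Q=-161) ⇒ FZ; edges |F|=9/8, |Z|=39/8
  updated: d(FZ,G)=19, d(FZ,M)=45/2, d(FZ,O)=18, d(FZ,T)=15
2. join M+O (d=3, Q=-177/2) ⇒ MO; edges |M|=-47/12, |O|=83/12
  updated: d(FZ,MO)=75/4, d(G,MO)=13, d(MO,T)=19/2
3. join FZ+MO (d=75/4, Q=-113/2) ⇒ FMOZ; edges |FZ|=49/4, |MO|=13/2
  updated: d(FMOZ,G)=53/8, d(FMOZ,T)=23/8
4. join FMOZ+G (d=53/8, Q=-23/2) ⇒ FGMOZ; edges |FMOZ|=15/4, |G|=23/8
  updated: d(FGMOZ,T)=-7/8
5. join FGMOZ+T (d=-7/8) ⇒ FGMOTZ; edges |FGMOZ|=-7/16, |T|=-7/16
final tree: ((((F:9/8,Z:39/8):49/4,(M:-47/12,O:83/12):13/2):15/4,G:23/8):-7/16,T:-7/16)
total length: 67/2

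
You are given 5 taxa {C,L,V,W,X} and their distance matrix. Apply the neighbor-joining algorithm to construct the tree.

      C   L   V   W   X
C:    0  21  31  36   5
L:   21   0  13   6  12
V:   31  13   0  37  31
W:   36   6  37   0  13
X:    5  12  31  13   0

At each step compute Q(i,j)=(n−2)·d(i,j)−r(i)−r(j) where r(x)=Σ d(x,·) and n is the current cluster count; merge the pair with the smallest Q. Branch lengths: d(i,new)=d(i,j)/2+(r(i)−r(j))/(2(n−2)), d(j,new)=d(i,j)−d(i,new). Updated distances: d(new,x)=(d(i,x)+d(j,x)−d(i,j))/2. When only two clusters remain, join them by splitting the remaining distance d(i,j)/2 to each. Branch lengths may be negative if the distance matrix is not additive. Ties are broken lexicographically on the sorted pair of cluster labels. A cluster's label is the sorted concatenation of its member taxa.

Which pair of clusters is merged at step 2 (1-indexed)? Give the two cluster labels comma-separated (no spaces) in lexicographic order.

iteration 1: select C,X (d=5, Q=-139); attach at lengths (47/6, -17/6); label the merged cluster CX
  updated: d(CX,L)=14, d(CX,V)=57/2, d(CX,W)=22
iteration 2: select CX,V (d=57/2, Q=-86); attach at lengths (43/4, 71/4); label the merged cluster CVX
  updated: d(CVX,L)=-3/4, d(CVX,W)=61/4
iteration 3: select CVX,L (d=-3/4, Q=-41/2); attach at lengths (17/4, -5); label the merged cluster CLVX
  updated: d(CLVX,W)=11
iteration 4: select CLVX,W (d=11); attach at lengths (11/2, 11/2); label the merged cluster CLVWX
final tree: ((((C:47/6,X:-17/6):43/4,V:71/4):17/4,L:-5):11/2,W:11/2)
total length: 175/4

CX,V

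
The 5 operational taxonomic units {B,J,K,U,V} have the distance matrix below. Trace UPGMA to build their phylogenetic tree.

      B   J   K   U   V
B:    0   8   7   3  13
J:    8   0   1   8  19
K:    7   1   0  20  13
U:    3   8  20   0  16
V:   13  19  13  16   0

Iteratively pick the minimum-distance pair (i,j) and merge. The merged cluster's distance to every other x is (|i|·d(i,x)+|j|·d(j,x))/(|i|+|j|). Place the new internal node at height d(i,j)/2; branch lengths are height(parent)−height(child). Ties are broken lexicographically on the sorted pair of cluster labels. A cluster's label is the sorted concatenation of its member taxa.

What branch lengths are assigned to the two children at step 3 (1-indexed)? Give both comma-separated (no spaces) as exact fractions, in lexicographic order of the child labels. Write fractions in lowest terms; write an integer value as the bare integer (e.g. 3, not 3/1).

1. join J+K (d=1) ⇒ JK; edges |J|=1/2, |K|=1/2
  updated: d(B,JK)=15/2, d(JK,U)=14, d(JK,V)=16
2. join B+U (d=3) ⇒ BU; edges |B|=3/2, |U|=3/2
  updated: d(BU,JK)=43/4, d(BU,V)=29/2
3. join BU+JK (d=43/4) ⇒ BJKU; edges |BU|=31/8, |JK|=39/8
  updated: d(BJKU,V)=61/4
4. join BJKU+V (d=61/4) ⇒ BJKUV; edges |BJKU|=9/4, |V|=61/8
final tree: (((B:3/2,U:3/2):31/8,(J:1/2,K:1/2):39/8):9/4,V:61/8)
total length: 181/8

31/8,39/8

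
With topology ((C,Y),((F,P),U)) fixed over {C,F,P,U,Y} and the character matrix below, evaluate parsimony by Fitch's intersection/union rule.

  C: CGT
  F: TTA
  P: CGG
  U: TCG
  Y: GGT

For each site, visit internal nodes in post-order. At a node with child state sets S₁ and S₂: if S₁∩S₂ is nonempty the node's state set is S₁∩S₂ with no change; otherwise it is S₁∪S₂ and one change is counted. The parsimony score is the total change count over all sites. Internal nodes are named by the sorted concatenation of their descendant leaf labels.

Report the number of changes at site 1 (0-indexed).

site 0, node CY: C={C} ∪ Y={G} → {C,G} (+1)
site 0, node FP: F={T} ∪ P={C} → {C,T} (+1)
site 0, node FPU: FP={C,T} ∩ U={T} → {T} (+0)
site 0, node CFPUY: CY={C,G} ∪ FPU={T} → {C,G,T} (+1)
site 1, node CY: C={G} ∩ Y={G} → {G} (+0)
site 1, node FP: F={T} ∪ P={G} → {G,T} (+1)
site 1, node FPU: FP={G,T} ∪ U={C} → {C,G,T} (+1)
site 1, node CFPUY: CY={G} ∩ FPU={C,G,T} → {G} (+0)
site 2, node CY: C={T} ∩ Y={T} → {T} (+0)
site 2, node FP: F={A} ∪ P={G} → {A,G} (+1)
site 2, node FPU: FP={A,G} ∩ U={G} → {G} (+0)
site 2, node CFPUY: CY={T} ∪ FPU={G} → {G,T} (+1)
per-site changes: [3, 2, 2]; total = 7

2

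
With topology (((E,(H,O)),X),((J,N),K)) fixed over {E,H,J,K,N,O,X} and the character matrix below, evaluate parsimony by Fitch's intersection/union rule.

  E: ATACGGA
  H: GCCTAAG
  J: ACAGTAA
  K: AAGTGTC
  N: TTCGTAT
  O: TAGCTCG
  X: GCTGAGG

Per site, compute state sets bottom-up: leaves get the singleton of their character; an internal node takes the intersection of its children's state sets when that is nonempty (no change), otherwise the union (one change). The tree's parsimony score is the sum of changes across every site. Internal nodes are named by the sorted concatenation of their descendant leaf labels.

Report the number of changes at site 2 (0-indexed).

5

[col 0] HO: children H:{G}, O:{T} ∪→ {G,T}; cost 1
[col 0] EHO: children E:{A}, HO:{G,T} ∪→ {A,G,T}; cost 1
[col 0] EHOX: children EHO:{A,G,T}, X:{G} ∩→ {G}; cost 0
[col 0] JN: children J:{A}, N:{T} ∪→ {A,T}; cost 1
[col 0] JKN: children JN:{A,T}, K:{A} ∩→ {A}; cost 0
[col 0] EHJKNOX: children EHOX:{G}, JKN:{A} ∪→ {A,G}; cost 1
[col 1] HO: children H:{C}, O:{A} ∪→ {A,C}; cost 1
[col 1] EHO: children E:{T}, HO:{A,C} ∪→ {A,C,T}; cost 1
[col 1] EHOX: children EHO:{A,C,T}, X:{C} ∩→ {C}; cost 0
[col 1] JN: children J:{C}, N:{T} ∪→ {C,T}; cost 1
[col 1] JKN: children JN:{C,T}, K:{A} ∪→ {A,C,T}; cost 1
[col 1] EHJKNOX: children EHOX:{C}, JKN:{A,C,T} ∩→ {C}; cost 0
[col 2] HO: children H:{C}, O:{G} ∪→ {C,G}; cost 1
[col 2] EHO: children E:{A}, HO:{C,G} ∪→ {A,C,G}; cost 1
[col 2] EHOX: children EHO:{A,C,G}, X:{T} ∪→ {A,C,G,T}; cost 1
[col 2] JN: children J:{A}, N:{C} ∪→ {A,C}; cost 1
[col 2] JKN: children JN:{A,C}, K:{G} ∪→ {A,C,G}; cost 1
[col 2] EHJKNOX: children EHOX:{A,C,G,T}, JKN:{A,C,G} ∩→ {A,C,G}; cost 0
[col 3] HO: children H:{T}, O:{C} ∪→ {C,T}; cost 1
[col 3] EHO: children E:{C}, HO:{C,T} ∩→ {C}; cost 0
[col 3] EHOX: children EHO:{C}, X:{G} ∪→ {C,G}; cost 1
[col 3] JN: children J:{G}, N:{G} ∩→ {G}; cost 0
[col 3] JKN: children JN:{G}, K:{T} ∪→ {G,T}; cost 1
[col 3] EHJKNOX: children EHOX:{C,G}, JKN:{G,T} ∩→ {G}; cost 0
[col 4] HO: children H:{A}, O:{T} ∪→ {A,T}; cost 1
[col 4] EHO: children E:{G}, HO:{A,T} ∪→ {A,G,T}; cost 1
[col 4] EHOX: children EHO:{A,G,T}, X:{A} ∩→ {A}; cost 0
[col 4] JN: children J:{T}, N:{T} ∩→ {T}; cost 0
[col 4] JKN: children JN:{T}, K:{G} ∪→ {G,T}; cost 1
[col 4] EHJKNOX: children EHOX:{A}, JKN:{G,T} ∪→ {A,G,T}; cost 1
[col 5] HO: children H:{A}, O:{C} ∪→ {A,C}; cost 1
[col 5] EHO: children E:{G}, HO:{A,C} ∪→ {A,C,G}; cost 1
[col 5] EHOX: children EHO:{A,C,G}, X:{G} ∩→ {G}; cost 0
[col 5] JN: children J:{A}, N:{A} ∩→ {A}; cost 0
[col 5] JKN: children JN:{A}, K:{T} ∪→ {A,T}; cost 1
[col 5] EHJKNOX: children EHOX:{G}, JKN:{A,T} ∪→ {A,G,T}; cost 1
[col 6] HO: children H:{G}, O:{G} ∩→ {G}; cost 0
[col 6] EHO: children E:{A}, HO:{G} ∪→ {A,G}; cost 1
[col 6] EHOX: children EHO:{A,G}, X:{G} ∩→ {G}; cost 0
[col 6] JN: children J:{A}, N:{T} ∪→ {A,T}; cost 1
[col 6] JKN: children JN:{A,T}, K:{C} ∪→ {A,C,T}; cost 1
[col 6] EHJKNOX: children EHOX:{G}, JKN:{A,C,T} ∪→ {A,C,G,T}; cost 1
per-site changes: [4, 4, 5, 3, 4, 4, 4]; total = 28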